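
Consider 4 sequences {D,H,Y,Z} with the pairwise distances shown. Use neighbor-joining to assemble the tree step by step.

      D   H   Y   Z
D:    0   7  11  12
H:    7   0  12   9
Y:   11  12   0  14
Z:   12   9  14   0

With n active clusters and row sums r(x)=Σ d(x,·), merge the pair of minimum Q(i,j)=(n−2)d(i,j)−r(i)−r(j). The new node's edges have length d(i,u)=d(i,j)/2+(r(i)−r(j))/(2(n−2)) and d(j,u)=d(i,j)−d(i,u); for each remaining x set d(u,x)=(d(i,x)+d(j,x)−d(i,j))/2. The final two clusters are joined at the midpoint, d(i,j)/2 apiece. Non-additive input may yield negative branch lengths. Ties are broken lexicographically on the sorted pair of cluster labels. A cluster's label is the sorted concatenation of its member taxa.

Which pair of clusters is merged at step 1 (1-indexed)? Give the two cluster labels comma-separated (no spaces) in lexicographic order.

step 1: merge (D,Y) at d=11, Q=-45; branch lengths D→15/4, Y→29/4; new cluster DY
  updated: d(DY,H)=4, d(DY,Z)=15/2
step 2: merge (DY,H) at d=4, Q=-41/2; branch lengths DY→5/4, H→11/4; new cluster DHY
  updated: d(DHY,Z)=25/4
step 3: merge (DHY,Z) at d=25/4; branch lengths DHY→25/8, Z→25/8; new cluster DHYZ
final tree: (((D:15/4,Y:29/4):5/4,H:11/4):25/8,Z:25/8)
total length: 85/4

D,Y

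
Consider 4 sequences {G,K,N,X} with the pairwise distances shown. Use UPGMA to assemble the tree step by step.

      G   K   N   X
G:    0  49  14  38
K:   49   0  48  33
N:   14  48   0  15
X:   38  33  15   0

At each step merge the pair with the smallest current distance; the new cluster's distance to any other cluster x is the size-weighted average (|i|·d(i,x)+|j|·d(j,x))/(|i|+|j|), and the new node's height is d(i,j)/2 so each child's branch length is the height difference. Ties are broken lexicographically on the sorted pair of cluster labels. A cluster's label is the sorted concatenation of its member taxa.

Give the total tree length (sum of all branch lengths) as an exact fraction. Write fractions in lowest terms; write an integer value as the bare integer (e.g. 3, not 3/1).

763/12

iteration 1: select G,N (d=14); attach at lengths (7, 7); label the merged cluster GN
  updated: d(GN,K)=97/2, d(GN,X)=53/2
iteration 2: select GN,X (d=53/2); attach at lengths (25/4, 53/4); label the merged cluster GNX
  updated: d(GNX,K)=130/3
iteration 3: select GNX,K (d=130/3); attach at lengths (101/12, 65/3); label the merged cluster GKNX
final tree: (((G:7,N:7):25/4,X:53/4):101/12,K:65/3)
total length: 763/12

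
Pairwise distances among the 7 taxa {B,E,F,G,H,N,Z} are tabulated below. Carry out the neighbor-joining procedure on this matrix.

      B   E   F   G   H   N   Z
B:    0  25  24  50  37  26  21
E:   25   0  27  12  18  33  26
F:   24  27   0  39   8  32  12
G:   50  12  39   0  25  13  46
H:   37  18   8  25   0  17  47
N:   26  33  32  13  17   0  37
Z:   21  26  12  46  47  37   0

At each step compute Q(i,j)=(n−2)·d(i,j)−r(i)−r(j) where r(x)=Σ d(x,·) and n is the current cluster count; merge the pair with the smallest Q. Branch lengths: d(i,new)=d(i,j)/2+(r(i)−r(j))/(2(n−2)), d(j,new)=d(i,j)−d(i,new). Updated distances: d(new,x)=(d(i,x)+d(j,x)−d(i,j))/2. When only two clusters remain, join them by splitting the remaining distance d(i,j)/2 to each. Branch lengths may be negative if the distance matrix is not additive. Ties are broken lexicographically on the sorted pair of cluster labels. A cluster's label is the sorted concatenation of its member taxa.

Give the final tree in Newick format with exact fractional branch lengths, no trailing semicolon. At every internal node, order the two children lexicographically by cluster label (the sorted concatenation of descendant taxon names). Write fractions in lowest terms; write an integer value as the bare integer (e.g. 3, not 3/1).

iteration 1: select G,N (d=13, Q=-278); attach at lengths (46/5, 19/5); label the merged cluster GN
  updated: d(B,GN)=63/2, d(E,GN)=16, d(F,GN)=29, d(GN,H)=29/2, d(GN,Z)=35
iteration 2: select B,Z (d=21, Q=-391/2); attach at lengths (163/16, 173/16); label the merged cluster BZ
  updated: d(BZ,E)=15, d(BZ,F)=15/2, d(BZ,GN)=91/4, d(BZ,H)=63/2
iteration 3: select BZ,F (d=15/2, Q=-503/4); attach at lengths (37/8, 23/8); label the merged cluster BFZ
  updated: d(BFZ,E)=69/4, d(BFZ,GN)=177/8, d(BFZ,H)=16
iteration 4: select BFZ,E (d=69/4, Q=-577/8); attach at lengths (309/32, 243/32); label the merged cluster BEFZ
  updated: d(BEFZ,GN)=167/16, d(BEFZ,H)=67/8
iteration 5: select BEFZ,GN (d=167/16, Q=-533/16); attach at lengths (69/32, 265/32); label the merged cluster BEFGNZ
  updated: d(BEFGNZ,H)=199/32
iteration 6: select BEFGNZ,H (d=199/32); attach at lengths (199/64, 199/64); label the merged cluster BEFGHNZ
final tree: (((((B:163/16,Z:173/16):37/8,F:23/8):309/32,E:243/32):69/32,(G:46/5,N:19/5):265/32):199/64,H:199/64)
total length: 2413/32

(((((B:163/16,Z:173/16):37/8,F:23/8):309/32,E:243/32):69/32,(G:46/5,N:19/5):265/32):199/64,H:199/64)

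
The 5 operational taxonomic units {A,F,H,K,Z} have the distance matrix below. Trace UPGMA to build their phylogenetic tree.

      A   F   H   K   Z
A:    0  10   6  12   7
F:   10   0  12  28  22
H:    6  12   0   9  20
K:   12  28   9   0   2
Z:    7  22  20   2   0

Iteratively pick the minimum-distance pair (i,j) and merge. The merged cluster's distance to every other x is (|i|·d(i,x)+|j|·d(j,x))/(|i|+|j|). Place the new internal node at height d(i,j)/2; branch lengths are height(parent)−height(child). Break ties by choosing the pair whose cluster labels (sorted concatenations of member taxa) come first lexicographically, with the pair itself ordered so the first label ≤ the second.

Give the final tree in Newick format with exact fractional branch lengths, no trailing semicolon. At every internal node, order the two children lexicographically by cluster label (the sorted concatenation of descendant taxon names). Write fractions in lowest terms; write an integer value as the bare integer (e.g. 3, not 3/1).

(((A:3,H:3):5/2,F:11/2):8/3,(K:1,Z:1):43/6)

iteration 1: select K,Z (d=2); attach at lengths (1, 1); label the merged cluster KZ
  updated: d(A,KZ)=19/2, d(F,KZ)=25, d(H,KZ)=29/2
iteration 2: select A,H (d=6); attach at lengths (3, 3); label the merged cluster AH
  updated: d(AH,F)=11, d(AH,KZ)=12
iteration 3: select AH,F (d=11); attach at lengths (5/2, 11/2); label the merged cluster AFH
  updated: d(AFH,KZ)=49/3
iteration 4: select AFH,KZ (d=49/3); attach at lengths (8/3, 43/6); label the merged cluster AFHKZ
final tree: (((A:3,H:3):5/2,F:11/2):8/3,(K:1,Z:1):43/6)
total length: 155/6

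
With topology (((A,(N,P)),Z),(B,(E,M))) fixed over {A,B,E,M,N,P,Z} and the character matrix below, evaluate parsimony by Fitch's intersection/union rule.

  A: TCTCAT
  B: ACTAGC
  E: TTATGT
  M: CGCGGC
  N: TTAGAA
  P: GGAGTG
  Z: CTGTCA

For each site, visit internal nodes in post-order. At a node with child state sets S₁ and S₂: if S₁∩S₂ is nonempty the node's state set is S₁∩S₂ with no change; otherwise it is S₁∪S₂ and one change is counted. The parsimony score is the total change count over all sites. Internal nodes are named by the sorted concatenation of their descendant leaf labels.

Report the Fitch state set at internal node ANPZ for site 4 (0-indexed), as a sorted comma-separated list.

A,C

site 0, node NP: N={T} ∪ P={G} → {G,T} (+1)
site 0, node ANP: A={T} ∩ NP={G,T} → {T} (+0)
site 0, node ANPZ: ANP={T} ∪ Z={C} → {C,T} (+1)
site 0, node EM: E={T} ∪ M={C} → {C,T} (+1)
site 0, node BEM: B={A} ∪ EM={C,T} → {A,C,T} (+1)
site 0, node ABEMNPZ: ANPZ={C,T} ∩ BEM={A,C,T} → {C,T} (+0)
site 1, node NP: N={T} ∪ P={G} → {G,T} (+1)
site 1, node ANP: A={C} ∪ NP={G,T} → {C,G,T} (+1)
site 1, node ANPZ: ANP={C,G,T} ∩ Z={T} → {T} (+0)
site 1, node EM: E={T} ∪ M={G} → {G,T} (+1)
site 1, node BEM: B={C} ∪ EM={G,T} → {C,G,T} (+1)
site 1, node ABEMNPZ: ANPZ={T} ∩ BEM={C,G,T} → {T} (+0)
site 2, node NP: N={A} ∩ P={A} → {A} (+0)
site 2, node ANP: A={T} ∪ NP={A} → {A,T} (+1)
site 2, node ANPZ: ANP={A,T} ∪ Z={G} → {A,G,T} (+1)
site 2, node EM: E={A} ∪ M={C} → {A,C} (+1)
site 2, node BEM: B={T} ∪ EM={A,C} → {A,C,T} (+1)
site 2, node ABEMNPZ: ANPZ={A,G,T} ∩ BEM={A,C,T} → {A,T} (+0)
site 3, node NP: N={G} ∩ P={G} → {G} (+0)
site 3, node ANP: A={C} ∪ NP={G} → {C,G} (+1)
site 3, node ANPZ: ANP={C,G} ∪ Z={T} → {C,G,T} (+1)
site 3, node EM: E={T} ∪ M={G} → {G,T} (+1)
site 3, node BEM: B={A} ∪ EM={G,T} → {A,G,T} (+1)
site 3, node ABEMNPZ: ANPZ={C,G,T} ∩ BEM={A,G,T} → {G,T} (+0)
site 4, node NP: N={A} ∪ P={T} → {A,T} (+1)
site 4, node ANP: A={A} ∩ NP={A,T} → {A} (+0)
site 4, node ANPZ: ANP={A} ∪ Z={C} → {A,C} (+1)
site 4, node EM: E={G} ∩ M={G} → {G} (+0)
site 4, node BEM: B={G} ∩ EM={G} → {G} (+0)
site 4, node ABEMNPZ: ANPZ={A,C} ∪ BEM={G} → {A,C,G} (+1)
site 5, node NP: N={A} ∪ P={G} → {A,G} (+1)
site 5, node ANP: A={T} ∪ NP={A,G} → {A,G,T} (+1)
site 5, node ANPZ: ANP={A,G,T} ∩ Z={A} → {A} (+0)
site 5, node EM: E={T} ∪ M={C} → {C,T} (+1)
site 5, node BEM: B={C} ∩ EM={C,T} → {C} (+0)
site 5, node ABEMNPZ: ANPZ={A} ∪ BEM={C} → {A,C} (+1)
per-site changes: [4, 4, 4, 4, 3, 4]; total = 23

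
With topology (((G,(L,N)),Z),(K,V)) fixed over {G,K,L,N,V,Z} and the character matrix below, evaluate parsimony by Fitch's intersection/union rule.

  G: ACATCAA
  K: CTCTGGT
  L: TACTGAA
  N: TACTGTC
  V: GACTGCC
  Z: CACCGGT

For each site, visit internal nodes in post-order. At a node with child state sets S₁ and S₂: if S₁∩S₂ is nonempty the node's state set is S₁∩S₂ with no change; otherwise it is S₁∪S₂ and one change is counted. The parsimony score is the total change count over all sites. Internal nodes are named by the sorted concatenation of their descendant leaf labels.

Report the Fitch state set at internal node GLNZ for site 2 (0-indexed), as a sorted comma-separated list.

C

site 0, node LN: L={T} ∩ N={T} → {T} (+0)
site 0, node GLN: G={A} ∪ LN={T} → {A,T} (+1)
site 0, node GLNZ: GLN={A,T} ∪ Z={C} → {A,C,T} (+1)
site 0, node KV: K={C} ∪ V={G} → {C,G} (+1)
site 0, node GKLNVZ: GLNZ={A,C,T} ∩ KV={C,G} → {C} (+0)
site 1, node LN: L={A} ∩ N={A} → {A} (+0)
site 1, node GLN: G={C} ∪ LN={A} → {A,C} (+1)
site 1, node GLNZ: GLN={A,C} ∩ Z={A} → {A} (+0)
site 1, node KV: K={T} ∪ V={A} → {A,T} (+1)
site 1, node GKLNVZ: GLNZ={A} ∩ KV={A,T} → {A} (+0)
site 2, node LN: L={C} ∩ N={C} → {C} (+0)
site 2, node GLN: G={A} ∪ LN={C} → {A,C} (+1)
site 2, node GLNZ: GLN={A,C} ∩ Z={C} → {C} (+0)
site 2, node KV: K={C} ∩ V={C} → {C} (+0)
site 2, node GKLNVZ: GLNZ={C} ∩ KV={C} → {C} (+0)
site 3, node LN: L={T} ∩ N={T} → {T} (+0)
site 3, node GLN: G={T} ∩ LN={T} → {T} (+0)
site 3, node GLNZ: GLN={T} ∪ Z={C} → {C,T} (+1)
site 3, node KV: K={T} ∩ V={T} → {T} (+0)
site 3, node GKLNVZ: GLNZ={C,T} ∩ KV={T} → {T} (+0)
site 4, node LN: L={G} ∩ N={G} → {G} (+0)
site 4, node GLN: G={C} ∪ LN={G} → {C,G} (+1)
site 4, node GLNZ: GLN={C,G} ∩ Z={G} → {G} (+0)
site 4, node KV: K={G} ∩ V={G} → {G} (+0)
site 4, node GKLNVZ: GLNZ={G} ∩ KV={G} → {G} (+0)
site 5, node LN: L={A} ∪ N={T} → {A,T} (+1)
site 5, node GLN: G={A} ∩ LN={A,T} → {A} (+0)
site 5, node GLNZ: GLN={A} ∪ Z={G} → {A,G} (+1)
site 5, node KV: K={G} ∪ V={C} → {C,G} (+1)
site 5, node GKLNVZ: GLNZ={A,G} ∩ KV={C,G} → {G} (+0)
site 6, node LN: L={A} ∪ N={C} → {A,C} (+1)
site 6, node GLN: G={A} ∩ LN={A,C} → {A} (+0)
site 6, node GLNZ: GLN={A} ∪ Z={T} → {A,T} (+1)
site 6, node KV: K={T} ∪ V={C} → {C,T} (+1)
site 6, node GKLNVZ: GLNZ={A,T} ∩ KV={C,T} → {T} (+0)
per-site changes: [3, 2, 1, 1, 1, 3, 3]; total = 14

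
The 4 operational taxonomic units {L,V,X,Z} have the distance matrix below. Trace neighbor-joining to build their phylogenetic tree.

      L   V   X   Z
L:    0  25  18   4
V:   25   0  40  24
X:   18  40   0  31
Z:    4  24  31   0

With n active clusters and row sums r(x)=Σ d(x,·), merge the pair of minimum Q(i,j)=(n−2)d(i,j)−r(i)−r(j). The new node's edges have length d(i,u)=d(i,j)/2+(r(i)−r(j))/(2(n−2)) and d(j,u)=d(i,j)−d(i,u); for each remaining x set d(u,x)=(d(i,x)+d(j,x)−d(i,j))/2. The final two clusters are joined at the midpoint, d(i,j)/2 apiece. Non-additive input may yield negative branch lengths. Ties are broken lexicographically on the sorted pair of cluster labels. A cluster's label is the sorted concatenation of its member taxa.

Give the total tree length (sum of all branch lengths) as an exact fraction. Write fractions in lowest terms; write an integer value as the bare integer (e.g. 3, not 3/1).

step 1: merge (L,X) at d=18, Q=-100; branch lengths L→-3/2, X→39/2; new cluster LX
  updated: d(LX,V)=47/2, d(LX,Z)=17/2
step 2: merge (LX,V) at d=47/2, Q=-56; branch lengths LX→4, V→39/2; new cluster LVX
  updated: d(LVX,Z)=9/2
step 3: merge (LVX,Z) at d=9/2; branch lengths LVX→9/4, Z→9/4; new cluster LVXZ
final tree: (((L:-3/2,X:39/2):4,V:39/2):9/4,Z:9/4)
total length: 46

46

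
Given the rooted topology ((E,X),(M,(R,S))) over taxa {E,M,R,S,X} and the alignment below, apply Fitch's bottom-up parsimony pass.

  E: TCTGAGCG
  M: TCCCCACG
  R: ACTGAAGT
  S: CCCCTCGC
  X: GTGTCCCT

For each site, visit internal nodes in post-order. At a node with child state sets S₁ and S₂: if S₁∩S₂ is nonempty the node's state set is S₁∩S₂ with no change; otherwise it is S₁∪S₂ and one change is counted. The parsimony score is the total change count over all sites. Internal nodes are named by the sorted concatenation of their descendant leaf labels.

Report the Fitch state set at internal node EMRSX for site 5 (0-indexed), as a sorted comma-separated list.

[col 0] EX: children E:{T}, X:{G} ∪→ {G,T}; cost 1
[col 0] RS: children R:{A}, S:{C} ∪→ {A,C}; cost 1
[col 0] MRS: children M:{T}, RS:{A,C} ∪→ {A,C,T}; cost 1
[col 0] EMRSX: children EX:{G,T}, MRS:{A,C,T} ∩→ {T}; cost 0
[col 1] EX: children E:{C}, X:{T} ∪→ {C,T}; cost 1
[col 1] RS: children R:{C}, S:{C} ∩→ {C}; cost 0
[col 1] MRS: children M:{C}, RS:{C} ∩→ {C}; cost 0
[col 1] EMRSX: children EX:{C,T}, MRS:{C} ∩→ {C}; cost 0
[col 2] EX: children E:{T}, X:{G} ∪→ {G,T}; cost 1
[col 2] RS: children R:{T}, S:{C} ∪→ {C,T}; cost 1
[col 2] MRS: children M:{C}, RS:{C,T} ∩→ {C}; cost 0
[col 2] EMRSX: children EX:{G,T}, MRS:{C} ∪→ {C,G,T}; cost 1
[col 3] EX: children E:{G}, X:{T} ∪→ {G,T}; cost 1
[col 3] RS: children R:{G}, S:{C} ∪→ {C,G}; cost 1
[col 3] MRS: children M:{C}, RS:{C,G} ∩→ {C}; cost 0
[col 3] EMRSX: children EX:{G,T}, MRS:{C} ∪→ {C,G,T}; cost 1
[col 4] EX: children E:{A}, X:{C} ∪→ {A,C}; cost 1
[col 4] RS: children R:{A}, S:{T} ∪→ {A,T}; cost 1
[col 4] MRS: children M:{C}, RS:{A,T} ∪→ {A,C,T}; cost 1
[col 4] EMRSX: children EX:{A,C}, MRS:{A,C,T} ∩→ {A,C}; cost 0
[col 5] EX: children E:{G}, X:{C} ∪→ {C,G}; cost 1
[col 5] RS: children R:{A}, S:{C} ∪→ {A,C}; cost 1
[col 5] MRS: children M:{A}, RS:{A,C} ∩→ {A}; cost 0
[col 5] EMRSX: children EX:{C,G}, MRS:{A} ∪→ {A,C,G}; cost 1
[col 6] EX: children E:{C}, X:{C} ∩→ {C}; cost 0
[col 6] RS: children R:{G}, S:{G} ∩→ {G}; cost 0
[col 6] MRS: children M:{C}, RS:{G} ∪→ {C,G}; cost 1
[col 6] EMRSX: children EX:{C}, MRS:{C,G} ∩→ {C}; cost 0
[col 7] EX: children E:{G}, X:{T} ∪→ {G,T}; cost 1
[col 7] RS: children R:{T}, S:{C} ∪→ {C,T}; cost 1
[col 7] MRS: children M:{G}, RS:{C,T} ∪→ {C,G,T}; cost 1
[col 7] EMRSX: children EX:{G,T}, MRS:{C,G,T} ∩→ {G,T}; cost 0
per-site changes: [3, 1, 3, 3, 3, 3, 1, 3]; total = 20

A,C,G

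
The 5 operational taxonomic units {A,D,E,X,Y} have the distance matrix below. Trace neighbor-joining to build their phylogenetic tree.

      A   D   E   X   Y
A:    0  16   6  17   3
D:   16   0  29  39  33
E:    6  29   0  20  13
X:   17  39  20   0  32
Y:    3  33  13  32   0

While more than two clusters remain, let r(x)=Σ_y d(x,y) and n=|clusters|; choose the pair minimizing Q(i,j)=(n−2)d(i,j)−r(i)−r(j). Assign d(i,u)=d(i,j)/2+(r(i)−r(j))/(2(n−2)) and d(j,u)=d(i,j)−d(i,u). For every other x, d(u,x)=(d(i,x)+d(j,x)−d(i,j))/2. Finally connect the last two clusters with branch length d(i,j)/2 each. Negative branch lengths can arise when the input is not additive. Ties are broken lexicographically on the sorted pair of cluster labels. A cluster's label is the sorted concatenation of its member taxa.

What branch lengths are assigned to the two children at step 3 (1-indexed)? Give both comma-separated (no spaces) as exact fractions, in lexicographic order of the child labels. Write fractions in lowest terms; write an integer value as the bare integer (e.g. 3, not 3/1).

1. join E+X (d=20, Q=-116) ⇒ EX; edges |E|=10/3, |X|=50/3
  updated: d(A,EX)=3/2, d(D,EX)=24, d(EX,Y)=25/2
2. join A+Y (d=3, Q=-63) ⇒ AY; edges |A|=-11/2, |Y|=17/2
  updated: d(AY,D)=23, d(AY,EX)=11/2
3. join AY+D (d=23, Q=-105/2) ⇒ ADY; edges |AY|=9/4, |D|=83/4
  updated: d(ADY,EX)=13/4
4. join ADY+EX (d=13/4) ⇒ ADEXY; edges |ADY|=13/8, |EX|=13/8
final tree: (((A:-11/2,Y:17/2):9/4,D:83/4):13/8,(E:10/3,X:50/3):13/8)
total length: 197/4

9/4,83/4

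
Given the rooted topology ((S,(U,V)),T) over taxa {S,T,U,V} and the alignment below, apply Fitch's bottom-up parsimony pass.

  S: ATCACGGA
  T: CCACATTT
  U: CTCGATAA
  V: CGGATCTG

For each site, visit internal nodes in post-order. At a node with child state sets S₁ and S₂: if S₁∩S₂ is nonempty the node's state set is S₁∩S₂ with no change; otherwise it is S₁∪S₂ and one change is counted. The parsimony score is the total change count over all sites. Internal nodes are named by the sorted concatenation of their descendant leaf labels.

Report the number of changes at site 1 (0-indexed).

UV@0: {C} ∩ {C} = {C} (intersection, +0)
SUV@0: {A} ∪ {C} = {A,C} (union, +1)
STUV@0: {A,C} ∩ {C} = {C} (intersection, +0)
UV@1: {T} ∪ {G} = {G,T} (union, +1)
SUV@1: {T} ∩ {G,T} = {T} (intersection, +0)
STUV@1: {T} ∪ {C} = {C,T} (union, +1)
UV@2: {C} ∪ {G} = {C,G} (union, +1)
SUV@2: {C} ∩ {C,G} = {C} (intersection, +0)
STUV@2: {C} ∪ {A} = {A,C} (union, +1)
UV@3: {G} ∪ {A} = {A,G} (union, +1)
SUV@3: {A} ∩ {A,G} = {A} (intersection, +0)
STUV@3: {A} ∪ {C} = {A,C} (union, +1)
UV@4: {A} ∪ {T} = {A,T} (union, +1)
SUV@4: {C} ∪ {A,T} = {A,C,T} (union, +1)
STUV@4: {A,C,T} ∩ {A} = {A} (intersection, +0)
UV@5: {T} ∪ {C} = {C,T} (union, +1)
SUV@5: {G} ∪ {C,T} = {C,G,T} (union, +1)
STUV@5: {C,G,T} ∩ {T} = {T} (intersection, +0)
UV@6: {A} ∪ {T} = {A,T} (union, +1)
SUV@6: {G} ∪ {A,T} = {A,G,T} (union, +1)
STUV@6: {A,G,T} ∩ {T} = {T} (intersection, +0)
UV@7: {A} ∪ {G} = {A,G} (union, +1)
SUV@7: {A} ∩ {A,G} = {A} (intersection, +0)
STUV@7: {A} ∪ {T} = {A,T} (union, +1)
per-site changes: [1, 2, 2, 2, 2, 2, 2, 2]; total = 15

2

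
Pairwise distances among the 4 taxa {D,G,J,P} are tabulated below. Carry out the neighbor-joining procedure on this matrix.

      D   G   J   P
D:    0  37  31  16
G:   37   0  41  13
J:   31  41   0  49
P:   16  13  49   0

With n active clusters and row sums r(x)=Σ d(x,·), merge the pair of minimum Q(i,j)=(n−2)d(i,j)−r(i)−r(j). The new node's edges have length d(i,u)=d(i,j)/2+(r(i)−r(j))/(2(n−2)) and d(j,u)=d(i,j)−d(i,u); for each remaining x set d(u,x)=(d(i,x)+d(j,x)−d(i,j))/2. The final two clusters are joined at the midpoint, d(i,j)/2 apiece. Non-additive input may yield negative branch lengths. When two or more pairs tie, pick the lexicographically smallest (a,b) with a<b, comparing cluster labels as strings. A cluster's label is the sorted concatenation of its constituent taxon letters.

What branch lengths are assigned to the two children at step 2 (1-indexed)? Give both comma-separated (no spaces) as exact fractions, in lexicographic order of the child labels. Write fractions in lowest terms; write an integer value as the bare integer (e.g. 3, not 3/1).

55/4,39/4

iteration 1: select D,J (d=31, Q=-143); attach at lengths (25/4, 99/4); label the merged cluster DJ
  updated: d(DJ,G)=47/2, d(DJ,P)=17
iteration 2: select DJ,G (d=47/2, Q=-107/2); attach at lengths (55/4, 39/4); label the merged cluster DGJ
  updated: d(DGJ,P)=13/4
iteration 3: select DGJ,P (d=13/4); attach at lengths (13/8, 13/8); label the merged cluster DGJP
final tree: (((D:25/4,J:99/4):55/4,G:39/4):13/8,P:13/8)
total length: 231/4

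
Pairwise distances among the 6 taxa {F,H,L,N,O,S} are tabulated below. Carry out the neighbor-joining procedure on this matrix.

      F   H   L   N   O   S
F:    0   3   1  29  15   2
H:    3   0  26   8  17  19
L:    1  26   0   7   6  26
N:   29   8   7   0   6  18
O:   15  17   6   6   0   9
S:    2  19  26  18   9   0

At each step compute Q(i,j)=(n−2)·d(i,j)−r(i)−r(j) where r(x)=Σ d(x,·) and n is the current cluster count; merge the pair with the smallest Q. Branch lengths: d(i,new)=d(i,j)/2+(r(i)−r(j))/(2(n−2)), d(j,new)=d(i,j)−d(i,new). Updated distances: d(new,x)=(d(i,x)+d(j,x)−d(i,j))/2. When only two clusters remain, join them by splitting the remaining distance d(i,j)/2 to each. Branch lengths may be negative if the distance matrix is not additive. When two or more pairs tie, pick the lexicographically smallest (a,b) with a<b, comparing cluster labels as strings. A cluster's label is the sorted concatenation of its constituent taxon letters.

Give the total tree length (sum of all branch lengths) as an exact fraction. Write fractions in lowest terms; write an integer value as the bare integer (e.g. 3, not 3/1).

233/8

1. join F+S (d=2, Q=-116) ⇒ FS; edges |F|=-2, |S|=4
  updated: d(FS,H)=10, d(FS,L)=25/2, d(FS,N)=45/2, d(FS,O)=11
2. join FS+H (d=10, Q=-87) ⇒ FHS; edges |FS|=25/6, |H|=35/6
  updated: d(FHS,L)=57/4, d(FHS,N)=41/4, d(FHS,O)=9
3. join FHS+O (d=9, Q=-73/2) ⇒ FHOS; edges |FHS|=61/8, |O|=11/8
  updated: d(FHOS,L)=45/8, d(FHOS,N)=29/8
4. join FHOS+L (d=45/8, Q=-65/4) ⇒ FHLOS; edges |FHOS|=9/8, |L|=9/2
  updated: d(FHLOS,N)=5/2
5. join FHLOS+N (d=5/2) ⇒ FHLNOS; edges |FHLOS|=5/4, |N|=5/4
final tree: (((((F:-2,S:4):25/6,H:35/6):61/8,O:11/8):9/8,L:9/2):5/4,N:5/4)
total length: 233/8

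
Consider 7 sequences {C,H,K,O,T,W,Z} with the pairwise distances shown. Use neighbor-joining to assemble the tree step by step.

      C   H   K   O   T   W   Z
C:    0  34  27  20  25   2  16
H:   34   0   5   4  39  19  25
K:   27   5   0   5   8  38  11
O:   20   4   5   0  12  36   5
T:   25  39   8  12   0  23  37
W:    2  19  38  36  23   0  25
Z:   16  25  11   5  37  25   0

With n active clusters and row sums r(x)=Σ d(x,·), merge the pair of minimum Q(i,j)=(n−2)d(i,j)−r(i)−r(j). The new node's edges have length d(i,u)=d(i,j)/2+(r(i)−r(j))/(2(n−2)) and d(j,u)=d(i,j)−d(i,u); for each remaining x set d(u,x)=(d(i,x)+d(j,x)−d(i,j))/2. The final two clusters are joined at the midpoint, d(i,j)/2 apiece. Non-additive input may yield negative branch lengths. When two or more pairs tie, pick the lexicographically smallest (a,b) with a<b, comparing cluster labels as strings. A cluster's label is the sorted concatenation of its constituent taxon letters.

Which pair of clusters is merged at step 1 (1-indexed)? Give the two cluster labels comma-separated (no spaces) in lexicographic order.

C,W

iteration 1: select C,W (d=2, Q=-257); attach at lengths (-9/10, 29/10); label the merged cluster CW
  updated: d(CW,H)=51/2, d(CW,K)=63/2, d(CW,O)=27, d(CW,T)=23, d(CW,Z)=39/2
iteration 2: select CW,T (d=23, Q=-307/2); attach at lengths (199/16, 169/16); label the merged cluster CTW
  updated: d(CTW,H)=83/4, d(CTW,K)=33/4, d(CTW,O)=8, d(CTW,Z)=67/4
iteration 3: select H,K (d=5, Q=-69); attach at lengths (27/4, -7/4); label the merged cluster HK
  updated: d(CTW,HK)=12, d(HK,O)=2, d(HK,Z)=31/2
iteration 4: select CTW,HK (d=12, Q=-169/4); attach at lengths (125/16, 67/16); label the merged cluster CHKTW
  updated: d(CHKTW,O)=-1, d(CHKTW,Z)=81/8
iteration 5: select CHKTW,O (d=-1, Q=-113/8); attach at lengths (33/16, -49/16); label the merged cluster CHKOTW
  updated: d(CHKOTW,Z)=129/16
iteration 6: select CHKOTW,Z (d=129/16); attach at lengths (129/32, 129/32); label the merged cluster CHKOTWZ
final tree: (((((C:-9/10,W:29/10):199/16,T:169/16):125/16,(H:27/4,K:-7/4):67/16):33/16,O:-49/16):129/32,Z:129/32)
total length: 785/16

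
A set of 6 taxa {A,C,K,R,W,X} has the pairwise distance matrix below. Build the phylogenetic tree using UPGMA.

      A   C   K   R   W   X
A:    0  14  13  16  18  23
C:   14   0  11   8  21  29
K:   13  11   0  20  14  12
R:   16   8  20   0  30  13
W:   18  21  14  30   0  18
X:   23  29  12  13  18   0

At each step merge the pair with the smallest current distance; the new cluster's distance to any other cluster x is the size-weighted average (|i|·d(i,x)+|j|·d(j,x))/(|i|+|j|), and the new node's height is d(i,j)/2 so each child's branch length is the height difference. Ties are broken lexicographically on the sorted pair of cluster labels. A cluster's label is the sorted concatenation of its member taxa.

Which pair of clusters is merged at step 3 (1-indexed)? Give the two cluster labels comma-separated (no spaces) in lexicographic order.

A,CR

step 1: merge (C,R) at d=8; branch lengths C→4, R→4; new cluster CR
  updated: d(A,CR)=15, d(CR,K)=31/2, d(CR,W)=51/2, d(CR,X)=21
step 2: merge (K,X) at d=12; branch lengths K→6, X→6; new cluster KX
  updated: d(A,KX)=18, d(CR,KX)=73/4, d(KX,W)=16
step 3: merge (A,CR) at d=15; branch lengths A→15/2, CR→7/2; new cluster ACR
  updated: d(ACR,KX)=109/6, d(ACR,W)=23
step 4: merge (KX,W) at d=16; branch lengths KX→2, W→8; new cluster KWX
  updated: d(ACR,KWX)=178/9
step 5: merge (ACR,KWX) at d=178/9; branch lengths ACR→43/18, KWX→17/9; new cluster ACKRWX
final tree: ((A:15/2,(C:4,R:4):7/2):43/18,((K:6,X:6):2,W:8):17/9)
total length: 815/18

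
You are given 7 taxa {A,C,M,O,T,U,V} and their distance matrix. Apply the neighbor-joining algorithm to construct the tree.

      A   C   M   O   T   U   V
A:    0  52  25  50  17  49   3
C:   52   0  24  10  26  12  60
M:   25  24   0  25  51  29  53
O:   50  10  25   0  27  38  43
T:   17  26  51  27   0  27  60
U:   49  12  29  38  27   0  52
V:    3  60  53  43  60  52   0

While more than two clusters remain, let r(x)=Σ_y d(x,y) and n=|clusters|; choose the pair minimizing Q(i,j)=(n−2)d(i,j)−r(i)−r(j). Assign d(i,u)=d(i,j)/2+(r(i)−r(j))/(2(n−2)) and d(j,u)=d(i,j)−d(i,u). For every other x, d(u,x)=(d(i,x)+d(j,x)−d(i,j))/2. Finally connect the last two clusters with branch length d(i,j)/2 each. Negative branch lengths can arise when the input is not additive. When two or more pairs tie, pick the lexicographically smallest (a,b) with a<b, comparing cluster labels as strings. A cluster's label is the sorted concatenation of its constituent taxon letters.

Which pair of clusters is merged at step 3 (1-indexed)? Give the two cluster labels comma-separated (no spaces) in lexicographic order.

step 1: merge (A,V) at d=3, Q=-452; branch lengths A→-6, V→9; new cluster AV
  updated: d(AV,C)=109/2, d(AV,M)=75/2, d(AV,O)=45, d(AV,T)=37, d(AV,U)=49
step 2: merge (AV,T) at d=37, Q=-243; branch lengths AV→203/8, T→93/8; new cluster ATV
  updated: d(ATV,C)=87/4, d(ATV,M)=103/4, d(ATV,O)=35/2, d(ATV,U)=39/2
step 3: merge (C,U) at d=12, Q=-521/4; branch lengths C→7/8, U→89/8; new cluster CU
  updated: d(ATV,CU)=117/8, d(CU,M)=41/2, d(CU,O)=18
step 4: merge (ATV,O) at d=35/2, Q=-667/8; branch lengths ATV→259/32, O→301/32; new cluster AOTV
  updated: d(AOTV,CU)=121/16, d(AOTV,M)=133/8
step 5: merge (AOTV,CU) at d=121/16, Q=-715/16; branch lengths AOTV→59/32, CU→183/32; new cluster ACOTUV
  updated: d(ACOTUV,M)=473/32
step 6: merge (ACOTUV,M) at d=473/32; branch lengths ACOTUV→473/64, M→473/64; new cluster ACMOTUV
final tree: (((((A:-6,V:9):203/8,T:93/8):259/32,O:301/32):59/32,(C:7/8,U:89/8):183/32):473/64,M:473/64)
total length: 2939/32

C,U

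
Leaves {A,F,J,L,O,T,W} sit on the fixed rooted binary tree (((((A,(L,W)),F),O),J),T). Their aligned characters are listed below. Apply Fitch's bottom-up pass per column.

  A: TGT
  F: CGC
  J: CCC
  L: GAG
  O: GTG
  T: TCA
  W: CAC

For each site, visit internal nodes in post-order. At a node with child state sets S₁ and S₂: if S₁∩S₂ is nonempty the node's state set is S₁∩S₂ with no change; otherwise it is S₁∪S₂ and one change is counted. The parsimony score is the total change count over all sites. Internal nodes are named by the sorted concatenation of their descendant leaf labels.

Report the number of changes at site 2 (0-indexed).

4

site 0, node LW: L={G} ∪ W={C} → {C,G} (+1)
site 0, node ALW: A={T} ∪ LW={C,G} → {C,G,T} (+1)
site 0, node AFLW: ALW={C,G,T} ∩ F={C} → {C} (+0)
site 0, node AFLOW: AFLW={C} ∪ O={G} → {C,G} (+1)
site 0, node AFJLOW: AFLOW={C,G} ∩ J={C} → {C} (+0)
site 0, node AFJLOTW: AFJLOW={C} ∪ T={T} → {C,T} (+1)
site 1, node LW: L={A} ∩ W={A} → {A} (+0)
site 1, node ALW: A={G} ∪ LW={A} → {A,G} (+1)
site 1, node AFLW: ALW={A,G} ∩ F={G} → {G} (+0)
site 1, node AFLOW: AFLW={G} ∪ O={T} → {G,T} (+1)
site 1, node AFJLOW: AFLOW={G,T} ∪ J={C} → {C,G,T} (+1)
site 1, node AFJLOTW: AFJLOW={C,G,T} ∩ T={C} → {C} (+0)
site 2, node LW: L={G} ∪ W={C} → {C,G} (+1)
site 2, node ALW: A={T} ∪ LW={C,G} → {C,G,T} (+1)
site 2, node AFLW: ALW={C,G,T} ∩ F={C} → {C} (+0)
site 2, node AFLOW: AFLW={C} ∪ O={G} → {C,G} (+1)
site 2, node AFJLOW: AFLOW={C,G} ∩ J={C} → {C} (+0)
site 2, node AFJLOTW: AFJLOW={C} ∪ T={A} → {A,C} (+1)
per-site changes: [4, 3, 4]; total = 11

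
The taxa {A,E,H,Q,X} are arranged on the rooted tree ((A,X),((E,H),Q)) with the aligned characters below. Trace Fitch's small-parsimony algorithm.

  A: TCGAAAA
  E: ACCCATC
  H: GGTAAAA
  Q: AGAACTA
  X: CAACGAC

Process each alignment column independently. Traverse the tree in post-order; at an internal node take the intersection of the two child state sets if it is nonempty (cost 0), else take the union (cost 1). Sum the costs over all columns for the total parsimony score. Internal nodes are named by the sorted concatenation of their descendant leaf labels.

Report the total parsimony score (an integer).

[col 0] AX: children A:{T}, X:{C} ∪→ {C,T}; cost 1
[col 0] EH: children E:{A}, H:{G} ∪→ {A,G}; cost 1
[col 0] EHQ: children EH:{A,G}, Q:{A} ∩→ {A}; cost 0
[col 0] AEHQX: children AX:{C,T}, EHQ:{A} ∪→ {A,C,T}; cost 1
[col 1] AX: children A:{C}, X:{A} ∪→ {A,C}; cost 1
[col 1] EH: children E:{C}, H:{G} ∪→ {C,G}; cost 1
[col 1] EHQ: children EH:{C,G}, Q:{G} ∩→ {G}; cost 0
[col 1] AEHQX: children AX:{A,C}, EHQ:{G} ∪→ {A,C,G}; cost 1
[col 2] AX: children A:{G}, X:{A} ∪→ {A,G}; cost 1
[col 2] EH: children E:{C}, H:{T} ∪→ {C,T}; cost 1
[col 2] EHQ: children EH:{C,T}, Q:{A} ∪→ {A,C,T}; cost 1
[col 2] AEHQX: children AX:{A,G}, EHQ:{A,C,T} ∩→ {A}; cost 0
[col 3] AX: children A:{A}, X:{C} ∪→ {A,C}; cost 1
[col 3] EH: children E:{C}, H:{A} ∪→ {A,C}; cost 1
[col 3] EHQ: children EH:{A,C}, Q:{A} ∩→ {A}; cost 0
[col 3] AEHQX: children AX:{A,C}, EHQ:{A} ∩→ {A}; cost 0
[col 4] AX: children A:{A}, X:{G} ∪→ {A,G}; cost 1
[col 4] EH: children E:{A}, H:{A} ∩→ {A}; cost 0
[col 4] EHQ: children EH:{A}, Q:{C} ∪→ {A,C}; cost 1
[col 4] AEHQX: children AX:{A,G}, EHQ:{A,C} ∩→ {A}; cost 0
[col 5] AX: children A:{A}, X:{A} ∩→ {A}; cost 0
[col 5] EH: children E:{T}, H:{A} ∪→ {A,T}; cost 1
[col 5] EHQ: children EH:{A,T}, Q:{T} ∩→ {T}; cost 0
[col 5] AEHQX: children AX:{A}, EHQ:{T} ∪→ {A,T}; cost 1
[col 6] AX: children A:{A}, X:{C} ∪→ {A,C}; cost 1
[col 6] EH: children E:{C}, H:{A} ∪→ {A,C}; cost 1
[col 6] EHQ: children EH:{A,C}, Q:{A} ∩→ {A}; cost 0
[col 6] AEHQX: children AX:{A,C}, EHQ:{A} ∩→ {A}; cost 0
per-site changes: [3, 3, 3, 2, 2, 2, 2]; total = 17

17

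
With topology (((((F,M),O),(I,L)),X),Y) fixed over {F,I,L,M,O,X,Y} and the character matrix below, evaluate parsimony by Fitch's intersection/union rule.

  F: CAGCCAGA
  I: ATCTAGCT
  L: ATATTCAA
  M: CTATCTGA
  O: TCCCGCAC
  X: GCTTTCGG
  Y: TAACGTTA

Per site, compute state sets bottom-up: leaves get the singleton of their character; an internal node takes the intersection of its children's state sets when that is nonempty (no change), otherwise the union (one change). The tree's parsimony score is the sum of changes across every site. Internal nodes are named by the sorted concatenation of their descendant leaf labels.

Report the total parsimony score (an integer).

[col 0] FM: children F:{C}, M:{C} ∩→ {C}; cost 0
[col 0] FMO: children FM:{C}, O:{T} ∪→ {C,T}; cost 1
[col 0] IL: children I:{A}, L:{A} ∩→ {A}; cost 0
[col 0] FILMO: children FMO:{C,T}, IL:{A} ∪→ {A,C,T}; cost 1
[col 0] FILMOX: children FILMO:{A,C,T}, X:{G} ∪→ {A,C,G,T}; cost 1
[col 0] FILMOXY: children FILMOX:{A,C,G,T}, Y:{T} ∩→ {T}; cost 0
[col 1] FM: children F:{A}, M:{T} ∪→ {A,T}; cost 1
[col 1] FMO: children FM:{A,T}, O:{C} ∪→ {A,C,T}; cost 1
[col 1] IL: children I:{T}, L:{T} ∩→ {T}; cost 0
[col 1] FILMO: children FMO:{A,C,T}, IL:{T} ∩→ {T}; cost 0
[col 1] FILMOX: children FILMO:{T}, X:{C} ∪→ {C,T}; cost 1
[col 1] FILMOXY: children FILMOX:{C,T}, Y:{A} ∪→ {A,C,T}; cost 1
[col 2] FM: children F:{G}, M:{A} ∪→ {A,G}; cost 1
[col 2] FMO: children FM:{A,G}, O:{C} ∪→ {A,C,G}; cost 1
[col 2] IL: children I:{C}, L:{A} ∪→ {A,C}; cost 1
[col 2] FILMO: children FMO:{A,C,G}, IL:{A,C} ∩→ {A,C}; cost 0
[col 2] FILMOX: children FILMO:{A,C}, X:{T} ∪→ {A,C,T}; cost 1
[col 2] FILMOXY: children FILMOX:{A,C,T}, Y:{A} ∩→ {A}; cost 0
[col 3] FM: children F:{C}, M:{T} ∪→ {C,T}; cost 1
[col 3] FMO: children FM:{C,T}, O:{C} ∩→ {C}; cost 0
[col 3] IL: children I:{T}, L:{T} ∩→ {T}; cost 0
[col 3] FILMO: children FMO:{C}, IL:{T} ∪→ {C,T}; cost 1
[col 3] FILMOX: children FILMO:{C,T}, X:{T} ∩→ {T}; cost 0
[col 3] FILMOXY: children FILMOX:{T}, Y:{C} ∪→ {C,T}; cost 1
[col 4] FM: children F:{C}, M:{C} ∩→ {C}; cost 0
[col 4] FMO: children FM:{C}, O:{G} ∪→ {C,G}; cost 1
[col 4] IL: children I:{A}, L:{T} ∪→ {A,T}; cost 1
[col 4] FILMO: children FMO:{C,G}, IL:{A,T} ∪→ {A,C,G,T}; cost 1
[col 4] FILMOX: children FILMO:{A,C,G,T}, X:{T} ∩→ {T}; cost 0
[col 4] FILMOXY: children FILMOX:{T}, Y:{G} ∪→ {G,T}; cost 1
[col 5] FM: children F:{A}, M:{T} ∪→ {A,T}; cost 1
[col 5] FMO: children FM:{A,T}, O:{C} ∪→ {A,C,T}; cost 1
[col 5] IL: children I:{G}, L:{C} ∪→ {C,G}; cost 1
[col 5] FILMO: children FMO:{A,C,T}, IL:{C,G} ∩→ {C}; cost 0
[col 5] FILMOX: children FILMO:{C}, X:{C} ∩→ {C}; cost 0
[col 5] FILMOXY: children FILMOX:{C}, Y:{T} ∪→ {C,T}; cost 1
[col 6] FM: children F:{G}, M:{G} ∩→ {G}; cost 0
[col 6] FMO: children FM:{G}, O:{A} ∪→ {A,G}; cost 1
[col 6] IL: children I:{C}, L:{A} ∪→ {A,C}; cost 1
[col 6] FILMO: children FMO:{A,G}, IL:{A,C} ∩→ {A}; cost 0
[col 6] FILMOX: children FILMO:{A}, X:{G} ∪→ {A,G}; cost 1
[col 6] FILMOXY: children FILMOX:{A,G}, Y:{T} ∪→ {A,G,T}; cost 1
[col 7] FM: children F:{A}, M:{A} ∩→ {A}; cost 0
[col 7] FMO: children FM:{A}, O:{C} ∪→ {A,C}; cost 1
[col 7] IL: children I:{T}, L:{A} ∪→ {A,T}; cost 1
[col 7] FILMO: children FMO:{A,C}, IL:{A,T} ∩→ {A}; cost 0
[col 7] FILMOX: children FILMO:{A}, X:{G} ∪→ {A,G}; cost 1
[col 7] FILMOXY: children FILMOX:{A,G}, Y:{A} ∩→ {A}; cost 0
per-site changes: [3, 4, 4, 3, 4, 4, 4, 3]; total = 29

29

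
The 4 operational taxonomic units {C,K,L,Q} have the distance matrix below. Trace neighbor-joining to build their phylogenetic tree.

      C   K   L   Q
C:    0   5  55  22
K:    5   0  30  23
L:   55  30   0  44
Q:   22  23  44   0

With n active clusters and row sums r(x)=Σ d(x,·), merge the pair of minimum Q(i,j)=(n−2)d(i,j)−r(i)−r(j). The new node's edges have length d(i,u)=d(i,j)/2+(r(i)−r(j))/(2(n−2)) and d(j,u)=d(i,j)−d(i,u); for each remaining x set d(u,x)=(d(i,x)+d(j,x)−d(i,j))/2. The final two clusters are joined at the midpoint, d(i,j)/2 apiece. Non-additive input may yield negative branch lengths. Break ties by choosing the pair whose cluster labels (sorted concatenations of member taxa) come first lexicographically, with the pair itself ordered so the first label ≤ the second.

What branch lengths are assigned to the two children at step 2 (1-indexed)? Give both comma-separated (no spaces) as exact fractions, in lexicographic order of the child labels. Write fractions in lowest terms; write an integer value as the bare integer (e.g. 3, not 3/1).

step 1: merge (C,K) at d=5, Q=-130; branch lengths C→17/2, K→-7/2; new cluster CK
  updated: d(CK,L)=40, d(CK,Q)=20
step 2: merge (CK,L) at d=40, Q=-104; branch lengths CK→8, L→32; new cluster CKL
  updated: d(CKL,Q)=12
step 3: merge (CKL,Q) at d=12; branch lengths CKL→6, Q→6; new cluster CKLQ
final tree: (((C:17/2,K:-7/2):8,L:32):6,Q:6)
total length: 57

8,32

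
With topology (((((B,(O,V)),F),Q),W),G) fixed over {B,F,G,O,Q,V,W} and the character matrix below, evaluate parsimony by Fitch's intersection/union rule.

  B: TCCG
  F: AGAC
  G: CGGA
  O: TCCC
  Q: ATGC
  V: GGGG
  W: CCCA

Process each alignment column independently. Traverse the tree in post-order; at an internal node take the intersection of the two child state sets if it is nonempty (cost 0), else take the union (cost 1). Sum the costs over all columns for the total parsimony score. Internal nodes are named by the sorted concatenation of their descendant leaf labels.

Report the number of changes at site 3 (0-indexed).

3

[col 0] OV: children O:{T}, V:{G} ∪→ {G,T}; cost 1
[col 0] BOV: children B:{T}, OV:{G,T} ∩→ {T}; cost 0
[col 0] BFOV: children BOV:{T}, F:{A} ∪→ {A,T}; cost 1
[col 0] BFOQV: children BFOV:{A,T}, Q:{A} ∩→ {A}; cost 0
[col 0] BFOQVW: children BFOQV:{A}, W:{C} ∪→ {A,C}; cost 1
[col 0] BFGOQVW: children BFOQVW:{A,C}, G:{C} ∩→ {C}; cost 0
[col 1] OV: children O:{C}, V:{G} ∪→ {C,G}; cost 1
[col 1] BOV: children B:{C}, OV:{C,G} ∩→ {C}; cost 0
[col 1] BFOV: children BOV:{C}, F:{G} ∪→ {C,G}; cost 1
[col 1] BFOQV: children BFOV:{C,G}, Q:{T} ∪→ {C,G,T}; cost 1
[col 1] BFOQVW: children BFOQV:{C,G,T}, W:{C} ∩→ {C}; cost 0
[col 1] BFGOQVW: children BFOQVW:{C}, G:{G} ∪→ {C,G}; cost 1
[col 2] OV: children O:{C}, V:{G} ∪→ {C,G}; cost 1
[col 2] BOV: children B:{C}, OV:{C,G} ∩→ {C}; cost 0
[col 2] BFOV: children BOV:{C}, F:{A} ∪→ {A,C}; cost 1
[col 2] BFOQV: children BFOV:{A,C}, Q:{G} ∪→ {A,C,G}; cost 1
[col 2] BFOQVW: children BFOQV:{A,C,G}, W:{C} ∩→ {C}; cost 0
[col 2] BFGOQVW: children BFOQVW:{C}, G:{G} ∪→ {C,G}; cost 1
[col 3] OV: children O:{C}, V:{G} ∪→ {C,G}; cost 1
[col 3] BOV: children B:{G}, OV:{C,G} ∩→ {G}; cost 0
[col 3] BFOV: children BOV:{G}, F:{C} ∪→ {C,G}; cost 1
[col 3] BFOQV: children BFOV:{C,G}, Q:{C} ∩→ {C}; cost 0
[col 3] BFOQVW: children BFOQV:{C}, W:{A} ∪→ {A,C}; cost 1
[col 3] BFGOQVW: children BFOQVW:{A,C}, G:{A} ∩→ {A}; cost 0
per-site changes: [3, 4, 4, 3]; total = 14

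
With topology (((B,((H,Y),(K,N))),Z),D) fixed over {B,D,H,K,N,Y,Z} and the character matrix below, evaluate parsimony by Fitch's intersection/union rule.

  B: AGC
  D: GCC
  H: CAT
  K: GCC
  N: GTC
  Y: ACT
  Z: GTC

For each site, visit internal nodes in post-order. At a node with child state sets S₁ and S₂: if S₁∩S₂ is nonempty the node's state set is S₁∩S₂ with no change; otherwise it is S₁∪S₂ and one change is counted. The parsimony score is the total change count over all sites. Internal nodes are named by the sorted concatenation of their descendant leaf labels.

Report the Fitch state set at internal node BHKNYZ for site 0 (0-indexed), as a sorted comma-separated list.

A,G

HY@0: {C} ∪ {A} = {A,C} (union, +1)
KN@0: {G} ∩ {G} = {G} (intersection, +0)
HKNY@0: {A,C} ∪ {G} = {A,C,G} (union, +1)
BHKNY@0: {A} ∩ {A,C,G} = {A} (intersection, +0)
BHKNYZ@0: {A} ∪ {G} = {A,G} (union, +1)
BDHKNYZ@0: {A,G} ∩ {G} = {G} (intersection, +0)
HY@1: {A} ∪ {C} = {A,C} (union, +1)
KN@1: {C} ∪ {T} = {C,T} (union, +1)
HKNY@1: {A,C} ∩ {C,T} = {C} (intersection, +0)
BHKNY@1: {G} ∪ {C} = {C,G} (union, +1)
BHKNYZ@1: {C,G} ∪ {T} = {C,G,T} (union, +1)
BDHKNYZ@1: {C,G,T} ∩ {C} = {C} (intersection, +0)
HY@2: {T} ∩ {T} = {T} (intersection, +0)
KN@2: {C} ∩ {C} = {C} (intersection, +0)
HKNY@2: {T} ∪ {C} = {C,T} (union, +1)
BHKNY@2: {C} ∩ {C,T} = {C} (intersection, +0)
BHKNYZ@2: {C} ∩ {C} = {C} (intersection, +0)
BDHKNYZ@2: {C} ∩ {C} = {C} (intersection, +0)
per-site changes: [3, 4, 1]; total = 8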